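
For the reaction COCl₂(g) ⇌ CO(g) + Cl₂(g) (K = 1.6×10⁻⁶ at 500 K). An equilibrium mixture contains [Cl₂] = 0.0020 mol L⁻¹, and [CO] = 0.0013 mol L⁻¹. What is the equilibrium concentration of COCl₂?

[COCl₂] = 1.6 mol L⁻¹

At equilibrium, K = [CO]·[Cl₂] / [COCl₂] = 1.6×10⁻⁶.
(0.0013)·(0.0020) / ([COCl₂]) = 1.6×10⁻⁶
[COCl₂] = 1.63 = 1.6 mol L⁻¹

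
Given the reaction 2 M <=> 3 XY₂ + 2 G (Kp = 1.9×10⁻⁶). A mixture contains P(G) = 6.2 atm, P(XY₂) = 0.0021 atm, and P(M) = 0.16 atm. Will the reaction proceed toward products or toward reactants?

Qp = P(XY₂)³·P(G)² / P(M)² = (0.0021)³·(6.2)² / (0.16)² = 1.4×10⁻⁵
Qp = 1.4×10⁻⁵ > Kp = 1.9×10⁻⁶, so the reverse reaction proceeds.

reverse (toward reactants)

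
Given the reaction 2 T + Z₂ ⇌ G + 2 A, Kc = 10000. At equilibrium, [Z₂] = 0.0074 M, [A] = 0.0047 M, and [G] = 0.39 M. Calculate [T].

At equilibrium, Kc = [G]·[A]² / ([T]²·[Z₂]) = 10000.
(0.39)·(0.0047)² / (([T])²·(0.0074)) = 10000
[T]² = 1.16e-7 ⇒ [T] = 3.4e-4 M

[T] = 3.4e-4 M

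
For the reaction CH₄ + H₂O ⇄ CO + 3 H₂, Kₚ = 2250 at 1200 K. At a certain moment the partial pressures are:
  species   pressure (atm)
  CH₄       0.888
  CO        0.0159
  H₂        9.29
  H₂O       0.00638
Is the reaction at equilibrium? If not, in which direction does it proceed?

Qₚ = P(CO)·P(H₂)³ / (P(CH₄)·P(H₂O)) = (0.0159)·(9.29)³ / ((0.888)·(0.00638)) = 2250
Qₚ = 2250 = Kₚ, so the system is already at equilibrium.

at equilibrium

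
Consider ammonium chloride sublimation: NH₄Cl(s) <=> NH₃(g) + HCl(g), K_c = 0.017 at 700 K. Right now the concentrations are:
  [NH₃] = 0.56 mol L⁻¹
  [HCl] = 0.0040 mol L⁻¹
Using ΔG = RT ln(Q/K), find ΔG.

ΔG = -11.8 kJ/mol

(NH₄Cl is a pure solid — omitted from Q_c.)
Q_c = [NH₃]·[HCl] = (0.56)·(0.0040) = 0.00224
ΔG = RT ln(Q_c/K_c) = (8.314 J mol⁻¹ K⁻¹)(700 K) × ln(0.00224/0.017)
   = (5.820 kJ/mol)(-2.027) = -11.8 kJ/mol
ΔG < 0, so the forward reaction is spontaneous (proceeds forward).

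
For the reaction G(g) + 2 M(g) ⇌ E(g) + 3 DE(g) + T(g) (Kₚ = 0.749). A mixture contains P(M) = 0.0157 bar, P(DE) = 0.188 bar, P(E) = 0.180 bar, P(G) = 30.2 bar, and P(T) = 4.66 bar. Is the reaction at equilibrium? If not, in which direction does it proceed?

neither direction; the system is at equilibrium

Qₚ = P(E)·P(DE)³·P(T) / (P(G)·P(M)²) = (0.180)·(0.188)³·(4.66) / ((30.2)·(0.0157)²) = 0.749
Qₚ = 0.749 = Kₚ, so the system is already at equilibrium.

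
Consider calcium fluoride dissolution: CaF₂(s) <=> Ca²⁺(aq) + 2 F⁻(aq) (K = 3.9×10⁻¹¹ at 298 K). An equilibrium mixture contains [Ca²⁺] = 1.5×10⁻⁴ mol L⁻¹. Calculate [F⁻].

(CaF₂ is a pure solid — omitted from K.)
At equilibrium, K = [Ca²⁺]·[F⁻]² = 3.9×10⁻¹¹.
(1.5×10⁻⁴)·([F⁻])² = 3.9×10⁻¹¹
[F⁻]² = 2.60×10⁻⁷ ⇒ [F⁻] = 5.1×10⁻⁴ mol L⁻¹

[F⁻] = 5.1×10⁻⁴ mol L⁻¹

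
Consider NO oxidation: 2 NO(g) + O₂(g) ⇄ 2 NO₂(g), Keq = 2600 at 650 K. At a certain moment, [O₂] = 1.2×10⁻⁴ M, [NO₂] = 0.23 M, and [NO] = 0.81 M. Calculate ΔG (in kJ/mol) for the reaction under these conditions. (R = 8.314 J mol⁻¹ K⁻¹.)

ΔG = -7.31 kJ/mol

Q = [NO₂]² / ([NO]²·[O₂]) = (0.23)² / ((0.81)²·(1.2×10⁻⁴)) = 672
ΔG = RT ln(Q/Keq) = (8.314 J mol⁻¹ K⁻¹)(650 K) × ln(672/2600)
   = (5.404 kJ/mol)(-1.353) = -7.31 kJ/mol
ΔG < 0, so the forward reaction is spontaneous (proceeds forward).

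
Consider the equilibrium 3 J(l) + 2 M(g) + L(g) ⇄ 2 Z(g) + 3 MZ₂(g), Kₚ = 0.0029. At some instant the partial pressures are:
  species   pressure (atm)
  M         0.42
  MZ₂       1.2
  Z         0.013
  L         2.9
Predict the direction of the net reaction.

(J is a pure liquid — omitted from Qₚ.)
Qₚ = P(Z)²·P(MZ₂)³ / (P(M)²·P(L)) = (0.013)²·(1.2)³ / ((0.42)²·(2.9)) = 5.7×10⁻⁴
Qₚ = 5.7×10⁻⁴ < Kₚ = 0.0029, so the forward reaction proceeds.

forward (toward products)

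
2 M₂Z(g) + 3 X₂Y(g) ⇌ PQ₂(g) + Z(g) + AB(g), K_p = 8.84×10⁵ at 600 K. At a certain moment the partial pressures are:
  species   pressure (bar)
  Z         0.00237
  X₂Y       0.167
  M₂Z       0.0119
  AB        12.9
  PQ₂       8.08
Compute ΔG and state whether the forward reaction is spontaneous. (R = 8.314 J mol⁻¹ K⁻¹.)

Q_p = P(PQ₂)·P(Z)·P(AB) / (P(M₂Z)²·P(X₂Y)³) = (8.08)·(0.00237)·(12.9) / ((0.0119)²·(0.167)³) = 3.75×10⁵
ΔG = RT ln(Q_p/K_p) = (8.314 J mol⁻¹ K⁻¹)(600 K) × ln(3.75×10⁵/8.84×10⁵)
   = (4.988 kJ/mol)(-0.8575) = -4.28 kJ/mol
ΔG < 0, so the forward reaction is spontaneous (proceeds forward).

ΔG = -4.28 kJ/mol; the forward reaction is spontaneous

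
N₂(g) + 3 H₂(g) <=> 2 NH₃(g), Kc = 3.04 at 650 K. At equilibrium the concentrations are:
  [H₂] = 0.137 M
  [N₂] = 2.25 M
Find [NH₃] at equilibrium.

At equilibrium, Kc = [NH₃]² / ([N₂]·[H₂]³) = 3.04.
([NH₃])² / ((2.25)·(0.137)³) = 3.04
[NH₃]² = 0.0176 ⇒ [NH₃] = 0.133 M

[NH₃] = 0.133 M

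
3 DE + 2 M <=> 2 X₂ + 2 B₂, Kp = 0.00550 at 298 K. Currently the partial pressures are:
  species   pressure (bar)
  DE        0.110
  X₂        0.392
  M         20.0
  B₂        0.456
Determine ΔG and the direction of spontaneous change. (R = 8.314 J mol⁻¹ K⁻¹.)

ΔG = 5.92 kJ/mol; the forward reaction is non-spontaneous

Qp = P(X₂)²·P(B₂)² / (P(DE)³·P(M)²) = (0.392)²·(0.456)² / ((0.110)³·(20.0)²) = 0.0600
ΔG = RT ln(Qp/Kp) = (8.314 J mol⁻¹ K⁻¹)(298 K) × ln(0.0600/0.00550)
   = (2.478 kJ/mol)(2.390) = 5.92 kJ/mol
ΔG > 0, so the forward reaction is non-spontaneous (proceeds in reverse).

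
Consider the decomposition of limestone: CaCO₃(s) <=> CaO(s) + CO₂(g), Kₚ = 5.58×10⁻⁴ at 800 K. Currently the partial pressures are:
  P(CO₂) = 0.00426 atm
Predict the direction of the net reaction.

(CaCO₃, CaO are pure solids — omitted from Qₚ.)
Qₚ = P(CO₂) = 0.00426
Qₚ = 0.00426 > Kₚ = 5.58×10⁻⁴, so the reverse reaction proceeds.

toward reactants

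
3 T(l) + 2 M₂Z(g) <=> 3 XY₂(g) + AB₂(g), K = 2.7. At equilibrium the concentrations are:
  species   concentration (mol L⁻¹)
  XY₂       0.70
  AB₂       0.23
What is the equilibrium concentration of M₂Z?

[M₂Z] = 0.17 mol L⁻¹

(T is a pure liquid — omitted from K.)
At equilibrium, K = [XY₂]³·[AB₂] / [M₂Z]² = 2.7.
(0.70)³·(0.23) / ([M₂Z])² = 2.7
[M₂Z]² = 0.0292 ⇒ [M₂Z] = 0.17 mol L⁻¹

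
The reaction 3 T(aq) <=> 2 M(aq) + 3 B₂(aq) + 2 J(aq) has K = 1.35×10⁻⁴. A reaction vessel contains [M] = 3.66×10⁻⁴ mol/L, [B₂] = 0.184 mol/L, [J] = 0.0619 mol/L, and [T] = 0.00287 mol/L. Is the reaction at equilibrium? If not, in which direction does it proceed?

at equilibrium

Q = [M]²·[B₂]³·[J]² / [T]³ = (3.66×10⁻⁴)²·(0.184)³·(0.0619)² / (0.00287)³ = 1.35×10⁻⁴
Q = 1.35×10⁻⁴ = K, so the system is already at equilibrium.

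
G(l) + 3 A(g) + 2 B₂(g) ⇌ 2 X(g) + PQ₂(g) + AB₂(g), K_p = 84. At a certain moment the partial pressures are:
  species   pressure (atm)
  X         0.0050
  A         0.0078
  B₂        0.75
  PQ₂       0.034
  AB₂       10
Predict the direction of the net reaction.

(G is a pure liquid — omitted from Q_p.)
Q_p = P(X)²·P(PQ₂)·P(AB₂) / (P(A)³·P(B₂)²) = (0.0050)²·(0.034)·(10) / ((0.0078)³·(0.75)²) = 32
Q_p = 32 < K_p = 84, so the forward reaction proceeds.

to the right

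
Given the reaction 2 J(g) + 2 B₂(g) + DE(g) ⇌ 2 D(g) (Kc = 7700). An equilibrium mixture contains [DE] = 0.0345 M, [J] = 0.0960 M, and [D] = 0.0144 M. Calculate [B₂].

At equilibrium, Kc = [D]² / ([J]²·[B₂]²·[DE]) = 7700.
(0.0144)² / ((0.0960)²·([B₂])²·(0.0345)) = 7700
[B₂]² = 8.47×10⁻⁵ ⇒ [B₂] = 0.00920 M

[B₂] = 0.00920 M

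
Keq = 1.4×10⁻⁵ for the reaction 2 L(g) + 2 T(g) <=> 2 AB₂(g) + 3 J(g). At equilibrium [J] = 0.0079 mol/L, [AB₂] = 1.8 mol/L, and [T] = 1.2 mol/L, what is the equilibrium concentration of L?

At equilibrium, Keq = [AB₂]²·[J]³ / ([L]²·[T]²) = 1.4×10⁻⁵.
(1.8)²·(0.0079)³ / (([L])²·(1.2)²) = 1.4×10⁻⁵
[L]² = 0.0792 ⇒ [L] = 0.28 mol/L

[L] = 0.28 mol/L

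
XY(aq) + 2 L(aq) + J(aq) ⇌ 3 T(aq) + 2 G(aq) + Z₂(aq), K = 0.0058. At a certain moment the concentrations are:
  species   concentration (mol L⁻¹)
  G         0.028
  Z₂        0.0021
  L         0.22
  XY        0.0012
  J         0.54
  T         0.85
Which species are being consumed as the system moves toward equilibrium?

Q = [T]³·[G]²·[Z₂] / ([XY]·[L]²·[J]) = (0.85)³·(0.028)²·(0.0021) / ((0.0012)·(0.22)²·(0.54)) = 0.032
Q = 0.032 > K = 0.0058: net reverse reaction.

T, G, Z₂ (products)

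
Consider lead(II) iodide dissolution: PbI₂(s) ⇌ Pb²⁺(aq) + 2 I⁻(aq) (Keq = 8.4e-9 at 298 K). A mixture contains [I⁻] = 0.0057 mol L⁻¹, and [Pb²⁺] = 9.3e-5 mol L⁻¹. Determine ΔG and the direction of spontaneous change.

ΔG = -2.53 kJ/mol; the forward reaction is spontaneous

(PbI₂ is a pure solid — omitted from Q.)
Q = [Pb²⁺]·[I⁻]² = (9.3e-5)·(0.0057)² = 3.02e-9
ΔG = RT ln(Q/Keq) = (8.314 J mol⁻¹ K⁻¹)(298 K) × ln(3.02e-9/8.4e-9)
   = (2.478 kJ/mol)(-1.023) = -2.53 kJ/mol
ΔG < 0, so the forward reaction is spontaneous (proceeds forward).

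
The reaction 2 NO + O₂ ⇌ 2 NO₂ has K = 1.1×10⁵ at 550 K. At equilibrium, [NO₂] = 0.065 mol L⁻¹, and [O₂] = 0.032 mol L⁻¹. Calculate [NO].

[NO] = 0.0011 mol L⁻¹

At equilibrium, K = [NO₂]² / ([NO]²·[O₂]) = 1.1×10⁵.
(0.065)² / (([NO])²·(0.032)) = 1.1×10⁵
[NO]² = 1.20×10⁻⁶ ⇒ [NO] = 0.0011 mol L⁻¹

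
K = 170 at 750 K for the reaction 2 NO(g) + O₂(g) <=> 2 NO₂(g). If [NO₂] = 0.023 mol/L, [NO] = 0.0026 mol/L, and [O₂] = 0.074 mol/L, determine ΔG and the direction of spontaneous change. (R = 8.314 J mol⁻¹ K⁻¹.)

Q = [NO₂]² / ([NO]²·[O₂]) = (0.023)² / ((0.0026)²·(0.074)) = 1060
ΔG = RT ln(Q/K) = (8.314 J mol⁻¹ K⁻¹)(750 K) × ln(1060/170)
   = (6.236 kJ/mol)(1.830) = 11.4 kJ/mol
ΔG > 0, so the forward reaction is non-spontaneous (proceeds in reverse).

ΔG = 11.4 kJ/mol; the forward reaction is non-spontaneous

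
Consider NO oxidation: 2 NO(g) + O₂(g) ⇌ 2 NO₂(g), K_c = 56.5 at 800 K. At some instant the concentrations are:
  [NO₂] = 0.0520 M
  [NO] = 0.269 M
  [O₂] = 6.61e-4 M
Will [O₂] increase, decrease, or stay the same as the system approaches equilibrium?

Q_c = [NO₂]² / ([NO]²·[O₂]) = (0.0520)² / ((0.269)²·(6.61e-4)) = 56.5
Q_c = 56.5 = K_c; the system is at equilibrium.

stay the same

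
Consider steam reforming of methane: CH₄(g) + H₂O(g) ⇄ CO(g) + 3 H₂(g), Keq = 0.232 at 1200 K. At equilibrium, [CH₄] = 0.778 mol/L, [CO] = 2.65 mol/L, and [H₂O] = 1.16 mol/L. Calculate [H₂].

[H₂] = 0.429 mol/L

At equilibrium, Keq = [CO]·[H₂]³ / ([CH₄]·[H₂O]) = 0.232.
(2.65)·([H₂])³ / ((0.778)·(1.16)) = 0.232
[H₂]³ = 0.0790 ⇒ [H₂] = 0.429 mol/L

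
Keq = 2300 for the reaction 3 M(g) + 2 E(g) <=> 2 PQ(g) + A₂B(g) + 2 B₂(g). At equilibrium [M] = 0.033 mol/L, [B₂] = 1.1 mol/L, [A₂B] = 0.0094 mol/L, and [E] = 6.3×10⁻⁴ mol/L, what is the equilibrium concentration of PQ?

[PQ] = 0.0017 mol/L

At equilibrium, Keq = [PQ]²·[A₂B]·[B₂]² / ([M]³·[E]²) = 2300.
([PQ])²·(0.0094)·(1.1)² / ((0.033)³·(6.3×10⁻⁴)²) = 2300
[PQ]² = 2.88×10⁻⁶ ⇒ [PQ] = 0.0017 mol/L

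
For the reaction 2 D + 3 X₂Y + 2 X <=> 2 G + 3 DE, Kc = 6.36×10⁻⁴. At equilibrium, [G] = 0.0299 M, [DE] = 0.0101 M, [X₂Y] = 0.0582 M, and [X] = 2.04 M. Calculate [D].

At equilibrium, Kc = [G]²·[DE]³ / ([D]²·[X₂Y]³·[X]²) = 6.36×10⁻⁴.
(0.0299)²·(0.0101)³ / (([D])²·(0.0582)³·(2.04)²) = 6.36×10⁻⁴
[D]² = 0.00177 ⇒ [D] = 0.0420 M

[D] = 0.0420 M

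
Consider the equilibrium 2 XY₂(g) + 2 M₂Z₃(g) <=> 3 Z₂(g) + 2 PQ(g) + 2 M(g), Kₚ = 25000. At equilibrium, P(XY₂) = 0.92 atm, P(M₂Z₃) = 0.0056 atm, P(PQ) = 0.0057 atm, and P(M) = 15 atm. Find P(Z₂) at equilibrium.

At equilibrium, Kₚ = P(Z₂)³·P(PQ)²·P(M)² / (P(XY₂)²·P(M₂Z₃)²) = 25000.
(P(Z₂))³·(0.0057)²·(15)² / ((0.92)²·(0.0056)²) = 25000
P(Z₂)³ = 90.8 ⇒ P(Z₂) = 4.5 atm

P(Z₂) = 4.5 atm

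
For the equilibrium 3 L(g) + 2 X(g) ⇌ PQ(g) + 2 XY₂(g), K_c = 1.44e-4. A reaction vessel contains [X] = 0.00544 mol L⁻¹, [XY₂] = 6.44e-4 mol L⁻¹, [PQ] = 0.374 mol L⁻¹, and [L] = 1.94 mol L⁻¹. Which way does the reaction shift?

to the left

Q_c = [PQ]·[XY₂]² / ([L]³·[X]²) = (0.374)·(6.44e-4)² / ((1.94)³·(0.00544)²) = 7.18e-4
Q_c = 7.18e-4 > K_c = 1.44e-4, so the reverse reaction proceeds.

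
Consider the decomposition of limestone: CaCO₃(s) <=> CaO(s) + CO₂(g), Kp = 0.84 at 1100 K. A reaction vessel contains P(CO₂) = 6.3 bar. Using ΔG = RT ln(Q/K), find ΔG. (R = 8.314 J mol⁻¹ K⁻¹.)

ΔG = 18.4 kJ/mol

(CaCO₃, CaO are pure solids — omitted from Qp.)
Qp = P(CO₂) = 6.30
ΔG = RT ln(Qp/Kp) = (8.314 J mol⁻¹ K⁻¹)(1100 K) × ln(6.30/0.84)
   = (9.145 kJ/mol)(2.015) = 18.4 kJ/mol
ΔG > 0, so the forward reaction is non-spontaneous (proceeds in reverse).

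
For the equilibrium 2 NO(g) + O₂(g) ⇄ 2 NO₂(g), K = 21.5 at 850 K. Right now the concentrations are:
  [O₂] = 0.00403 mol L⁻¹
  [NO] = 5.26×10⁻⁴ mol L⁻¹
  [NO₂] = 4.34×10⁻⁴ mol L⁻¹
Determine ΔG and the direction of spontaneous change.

Q = [NO₂]² / ([NO]²·[O₂]) = (4.34×10⁻⁴)² / ((5.26×10⁻⁴)²·(0.00403)) = 169
ΔG = RT ln(Q/K) = (8.314 J mol⁻¹ K⁻¹)(850 K) × ln(169/21.5)
   = (7.067 kJ/mol)(2.062) = 14.6 kJ/mol
ΔG > 0, so the forward reaction is non-spontaneous (proceeds in reverse).

ΔG = 14.6 kJ/mol; the forward reaction is non-spontaneous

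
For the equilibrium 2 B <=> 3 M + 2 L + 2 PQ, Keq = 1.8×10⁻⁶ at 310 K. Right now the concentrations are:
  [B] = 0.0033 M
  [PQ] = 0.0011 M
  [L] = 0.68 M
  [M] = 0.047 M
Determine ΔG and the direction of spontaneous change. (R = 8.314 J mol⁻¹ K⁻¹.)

Q = [M]³·[L]²·[PQ]² / [B]² = (0.047)³·(0.68)²·(0.0011)² / (0.0033)² = 5.33×10⁻⁶
ΔG = RT ln(Q/Keq) = (8.314 J mol⁻¹ K⁻¹)(310 K) × ln(5.33×10⁻⁶/1.8×10⁻⁶)
   = (2.577 kJ/mol)(1.086) = 2.80 kJ/mol
ΔG > 0, so the forward reaction is non-spontaneous (proceeds in reverse).

ΔG = 2.80 kJ/mol; the forward reaction is non-spontaneous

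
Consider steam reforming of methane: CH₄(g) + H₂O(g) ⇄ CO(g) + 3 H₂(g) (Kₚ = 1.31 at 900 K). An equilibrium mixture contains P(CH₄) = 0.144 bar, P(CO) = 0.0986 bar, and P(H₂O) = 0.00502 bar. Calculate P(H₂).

At equilibrium, Kₚ = P(CO)·P(H₂)³ / (P(CH₄)·P(H₂O)) = 1.31.
(0.0986)·(P(H₂))³ / ((0.144)·(0.00502)) = 1.31
P(H₂)³ = 0.00960 ⇒ P(H₂) = 0.213 bar

P(H₂) = 0.213 bar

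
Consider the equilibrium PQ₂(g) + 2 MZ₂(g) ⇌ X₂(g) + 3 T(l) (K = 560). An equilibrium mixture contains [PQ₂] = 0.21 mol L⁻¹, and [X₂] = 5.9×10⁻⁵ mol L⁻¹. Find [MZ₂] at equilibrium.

[MZ₂] = 7.1×10⁻⁴ mol L⁻¹

(T is a pure liquid — omitted from K.)
At equilibrium, K = [X₂] / ([PQ₂]·[MZ₂]²) = 560.
(5.9×10⁻⁵) / ((0.21)·([MZ₂])²) = 560
[MZ₂]² = 5.02×10⁻⁷ ⇒ [MZ₂] = 7.1×10⁻⁴ mol L⁻¹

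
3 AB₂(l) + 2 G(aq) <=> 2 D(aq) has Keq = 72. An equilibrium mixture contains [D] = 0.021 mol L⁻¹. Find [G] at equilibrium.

(AB₂ is a pure liquid — omitted from Keq.)
At equilibrium, Keq = [D]² / [G]² = 72.
(0.021)² / ([G])² = 72
[G]² = 6.13×10⁻⁶ ⇒ [G] = 0.0025 mol L⁻¹

[G] = 0.0025 mol L⁻¹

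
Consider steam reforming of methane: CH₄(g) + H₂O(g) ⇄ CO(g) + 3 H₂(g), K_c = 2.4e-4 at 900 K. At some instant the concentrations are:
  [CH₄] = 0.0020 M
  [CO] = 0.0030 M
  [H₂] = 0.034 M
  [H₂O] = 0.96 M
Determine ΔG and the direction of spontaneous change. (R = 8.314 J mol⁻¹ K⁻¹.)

ΔG = -10.2 kJ/mol; the forward reaction is spontaneous

Q_c = [CO]·[H₂]³ / ([CH₄]·[H₂O]) = (0.0030)·(0.034)³ / ((0.0020)·(0.96)) = 6.14e-5
ΔG = RT ln(Q_c/K_c) = (8.314 J mol⁻¹ K⁻¹)(900 K) × ln(6.14e-5/2.4e-4)
   = (7.483 kJ/mol)(-1.363) = -10.2 kJ/mol
ΔG < 0, so the forward reaction is spontaneous (proceeds forward).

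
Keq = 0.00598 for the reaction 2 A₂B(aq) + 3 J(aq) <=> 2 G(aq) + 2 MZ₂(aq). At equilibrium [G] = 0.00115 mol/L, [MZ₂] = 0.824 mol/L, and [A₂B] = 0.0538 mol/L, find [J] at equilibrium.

[J] = 0.373 mol/L

At equilibrium, Keq = [G]²·[MZ₂]² / ([A₂B]²·[J]³) = 0.00598.
(0.00115)²·(0.824)² / ((0.0538)²·([J])³) = 0.00598
[J]³ = 0.0519 ⇒ [J] = 0.373 mol/L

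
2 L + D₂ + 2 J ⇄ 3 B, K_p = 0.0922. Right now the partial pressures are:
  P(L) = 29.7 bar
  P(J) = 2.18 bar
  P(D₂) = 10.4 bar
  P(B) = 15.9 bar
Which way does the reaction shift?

at equilibrium

Q_p = P(B)³ / (P(L)²·P(D₂)·P(J)²) = (15.9)³ / ((29.7)²·(10.4)·(2.18)²) = 0.0922
Q_p = 0.0922 = K_p, so the system is already at equilibrium.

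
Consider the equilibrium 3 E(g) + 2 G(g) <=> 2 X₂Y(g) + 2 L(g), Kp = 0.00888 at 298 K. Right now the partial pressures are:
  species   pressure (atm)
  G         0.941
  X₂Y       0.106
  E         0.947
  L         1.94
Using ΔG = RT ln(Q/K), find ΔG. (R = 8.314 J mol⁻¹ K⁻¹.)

Qp = P(X₂Y)²·P(L)² / (P(E)³·P(G)²) = (0.106)²·(1.94)² / ((0.947)³·(0.941)²) = 0.0562
ΔG = RT ln(Qp/Kp) = (8.314 J mol⁻¹ K⁻¹)(298 K) × ln(0.0562/0.00888)
   = (2.478 kJ/mol)(1.845) = 4.57 kJ/mol
ΔG > 0, so the forward reaction is non-spontaneous (proceeds in reverse).

ΔG = 4.57 kJ/mol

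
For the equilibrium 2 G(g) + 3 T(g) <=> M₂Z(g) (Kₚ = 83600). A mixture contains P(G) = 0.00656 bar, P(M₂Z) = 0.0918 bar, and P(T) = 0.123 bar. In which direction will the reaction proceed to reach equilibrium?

Qₚ = P(M₂Z) / (P(G)²·P(T)³) = (0.0918) / ((0.00656)²·(0.123)³) = 1.15×10⁶
Qₚ = 1.15×10⁶ > Kₚ = 83600, so the reverse reaction proceeds.

in the reverse direction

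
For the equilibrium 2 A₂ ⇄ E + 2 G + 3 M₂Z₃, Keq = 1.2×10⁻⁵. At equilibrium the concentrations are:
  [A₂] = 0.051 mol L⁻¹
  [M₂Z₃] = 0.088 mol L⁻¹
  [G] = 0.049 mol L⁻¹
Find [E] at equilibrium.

At equilibrium, Keq = [E]·[G]²·[M₂Z₃]³ / [A₂]² = 1.2×10⁻⁵.
([E])·(0.049)²·(0.088)³ / (0.051)² = 1.2×10⁻⁵
[E] = 0.0191 = 0.019 mol L⁻¹

[E] = 0.019 mol L⁻¹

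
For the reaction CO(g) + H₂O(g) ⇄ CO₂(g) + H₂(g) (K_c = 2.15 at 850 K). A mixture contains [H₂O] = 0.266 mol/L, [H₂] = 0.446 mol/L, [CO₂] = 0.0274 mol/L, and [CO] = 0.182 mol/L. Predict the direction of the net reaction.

Q_c = [CO₂]·[H₂] / ([CO]·[H₂O]) = (0.0274)·(0.446) / ((0.182)·(0.266)) = 0.252
Q_c = 0.252 < K_c = 2.15, so the forward reaction proceeds.

in the forward direction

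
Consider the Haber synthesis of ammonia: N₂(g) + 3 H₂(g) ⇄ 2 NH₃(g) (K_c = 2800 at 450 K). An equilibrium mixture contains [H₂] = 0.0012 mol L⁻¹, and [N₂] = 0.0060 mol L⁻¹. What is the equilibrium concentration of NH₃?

At equilibrium, K_c = [NH₃]² / ([N₂]·[H₂]³) = 2800.
([NH₃])² / ((0.0060)·(0.0012)³) = 2800
[NH₃]² = 2.90e-8 ⇒ [NH₃] = 1.7e-4 mol L⁻¹

[NH₃] = 1.7e-4 mol L⁻¹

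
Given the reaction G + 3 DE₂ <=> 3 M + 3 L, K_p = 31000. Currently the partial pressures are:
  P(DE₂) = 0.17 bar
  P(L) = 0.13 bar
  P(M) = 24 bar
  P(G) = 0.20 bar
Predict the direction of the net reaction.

Q_p = P(M)³·P(L)³ / (P(G)·P(DE₂)³) = (24)³·(0.13)³ / ((0.20)·(0.17)³) = 31000
Q_p = 31000 = K_p, so the system is already at equilibrium.

no net change (already at equilibrium)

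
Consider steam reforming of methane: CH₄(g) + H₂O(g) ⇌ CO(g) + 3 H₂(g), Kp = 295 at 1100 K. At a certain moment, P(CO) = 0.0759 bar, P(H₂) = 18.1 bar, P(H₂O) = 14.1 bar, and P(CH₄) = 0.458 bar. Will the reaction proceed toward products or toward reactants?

Qp = P(CO)·P(H₂)³ / (P(CH₄)·P(H₂O)) = (0.0759)·(18.1)³ / ((0.458)·(14.1)) = 69.7
Qp = 69.7 < Kp = 295, so the forward reaction proceeds.

toward products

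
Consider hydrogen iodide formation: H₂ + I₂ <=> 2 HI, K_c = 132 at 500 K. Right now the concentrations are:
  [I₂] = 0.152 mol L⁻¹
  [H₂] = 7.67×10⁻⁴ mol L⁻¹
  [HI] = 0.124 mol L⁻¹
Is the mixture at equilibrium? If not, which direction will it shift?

yes, at equilibrium

Q_c = [HI]² / ([H₂]·[I₂]) = (0.124)² / ((7.67×10⁻⁴)·(0.152)) = 132
Q_c = 132 = K_c; the system is at equilibrium.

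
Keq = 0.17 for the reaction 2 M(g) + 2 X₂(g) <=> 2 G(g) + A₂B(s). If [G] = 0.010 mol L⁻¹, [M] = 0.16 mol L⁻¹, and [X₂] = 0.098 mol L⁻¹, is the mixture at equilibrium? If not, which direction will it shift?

(A₂B is a pure solid — omitted from Q.)
Q = [G]² / ([M]²·[X₂]²) = (0.010)² / ((0.16)²·(0.098)²) = 0.41
Q = 0.41 > Keq = 0.17: net reverse reaction.

no; Q > K, reaction proceeds in reverse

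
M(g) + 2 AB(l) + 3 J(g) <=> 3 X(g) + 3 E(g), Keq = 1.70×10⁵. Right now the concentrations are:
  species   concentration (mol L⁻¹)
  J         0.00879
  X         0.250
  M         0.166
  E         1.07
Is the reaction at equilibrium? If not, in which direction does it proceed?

no net change (already at equilibrium)

(AB is a pure liquid — omitted from Q.)
Q = [X]³·[E]³ / ([M]·[J]³) = (0.250)³·(1.07)³ / ((0.166)·(0.00879)³) = 1.70×10⁵
Q = 1.70×10⁵ = Keq, so the system is already at equilibrium.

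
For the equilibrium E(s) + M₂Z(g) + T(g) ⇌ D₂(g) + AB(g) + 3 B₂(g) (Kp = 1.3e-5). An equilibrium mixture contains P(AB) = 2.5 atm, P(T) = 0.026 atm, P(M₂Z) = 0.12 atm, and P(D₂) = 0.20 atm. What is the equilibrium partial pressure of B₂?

P(B₂) = 0.0043 atm

(E is a pure solid — omitted from Kp.)
At equilibrium, Kp = P(D₂)·P(AB)·P(B₂)³ / (P(M₂Z)·P(T)) = 1.3e-5.
(0.20)·(2.5)·(P(B₂))³ / ((0.12)·(0.026)) = 1.3e-5
P(B₂)³ = 8.11e-8 ⇒ P(B₂) = 0.0043 atm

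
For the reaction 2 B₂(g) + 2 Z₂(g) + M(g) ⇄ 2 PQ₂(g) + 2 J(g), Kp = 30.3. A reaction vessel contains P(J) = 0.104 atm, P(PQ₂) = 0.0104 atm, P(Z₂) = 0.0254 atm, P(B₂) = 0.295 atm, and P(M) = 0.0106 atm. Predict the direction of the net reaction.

Qp = P(PQ₂)²·P(J)² / (P(B₂)²·P(Z₂)²·P(M)) = (0.0104)²·(0.104)² / ((0.295)²·(0.0254)²·(0.0106)) = 1.97
Qp = 1.97 < Kp = 30.3, so the forward reaction proceeds.

in the forward direction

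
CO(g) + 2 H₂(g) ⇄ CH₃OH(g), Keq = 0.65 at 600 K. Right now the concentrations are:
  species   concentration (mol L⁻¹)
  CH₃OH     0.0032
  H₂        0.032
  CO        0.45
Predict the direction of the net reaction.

in the reverse direction

Q = [CH₃OH] / ([CO]·[H₂]²) = (0.0032) / ((0.45)·(0.032)²) = 6.9
Q = 6.9 > Keq = 0.65, so the reverse reaction proceeds.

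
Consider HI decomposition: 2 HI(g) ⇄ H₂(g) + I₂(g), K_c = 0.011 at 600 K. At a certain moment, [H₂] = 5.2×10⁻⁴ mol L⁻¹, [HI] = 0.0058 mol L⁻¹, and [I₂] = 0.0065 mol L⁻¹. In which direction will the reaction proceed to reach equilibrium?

Q_c = [H₂]·[I₂] / [HI]² = (5.2×10⁻⁴)·(0.0065) / (0.0058)² = 0.10
Q_c = 0.10 > K_c = 0.011, so the reverse reaction proceeds.

in the reverse direction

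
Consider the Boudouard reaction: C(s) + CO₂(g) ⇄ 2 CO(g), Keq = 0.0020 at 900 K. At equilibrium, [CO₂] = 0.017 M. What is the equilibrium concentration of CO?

[CO] = 0.0058 M

(C is a pure solid — omitted from Keq.)
At equilibrium, Keq = [CO]² / [CO₂] = 0.0020.
([CO])² / (0.017) = 0.0020
[CO]² = 3.40×10⁻⁵ ⇒ [CO] = 0.0058 M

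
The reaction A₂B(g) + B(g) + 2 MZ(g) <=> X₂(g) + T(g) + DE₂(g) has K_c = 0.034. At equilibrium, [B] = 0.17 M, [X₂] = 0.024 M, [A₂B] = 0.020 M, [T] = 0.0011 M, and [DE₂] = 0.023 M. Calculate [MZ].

At equilibrium, K_c = [X₂]·[T]·[DE₂] / ([A₂B]·[B]·[MZ]²) = 0.034.
(0.024)·(0.0011)·(0.023) / ((0.020)·(0.17)·([MZ])²) = 0.034
[MZ]² = 0.00525 ⇒ [MZ] = 0.072 M

[MZ] = 0.072 M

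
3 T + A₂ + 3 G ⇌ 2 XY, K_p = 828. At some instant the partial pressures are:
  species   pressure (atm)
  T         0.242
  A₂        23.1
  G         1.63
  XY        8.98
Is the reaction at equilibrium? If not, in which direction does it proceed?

Q_p = P(XY)² / (P(T)³·P(A₂)·P(G)³) = (8.98)² / ((0.242)³·(23.1)·(1.63)³) = 56.9
Q_p = 56.9 < K_p = 828, so the forward reaction proceeds.

to the right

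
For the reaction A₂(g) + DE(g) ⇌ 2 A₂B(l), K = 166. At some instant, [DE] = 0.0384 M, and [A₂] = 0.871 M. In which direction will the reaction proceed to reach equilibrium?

toward products

(A₂B is a pure liquid — omitted from Q.)
Q = 1 / ([A₂]·[DE]) = 1 / ((0.871)·(0.0384)) = 29.9
Q = 29.9 < K = 166, so the forward reaction proceeds.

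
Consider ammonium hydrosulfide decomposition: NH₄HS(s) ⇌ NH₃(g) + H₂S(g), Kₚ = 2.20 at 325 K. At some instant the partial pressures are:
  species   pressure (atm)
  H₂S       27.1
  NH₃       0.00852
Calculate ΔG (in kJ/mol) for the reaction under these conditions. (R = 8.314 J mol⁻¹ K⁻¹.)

ΔG = -6.09 kJ/mol

(NH₄HS is a pure solid — omitted from Qₚ.)
Qₚ = P(NH₃)·P(H₂S) = (0.00852)·(27.1) = 0.231
ΔG = RT ln(Qₚ/Kₚ) = (8.314 J mol⁻¹ K⁻¹)(325 K) × ln(0.231/2.20)
   = (2.702 kJ/mol)(-2.254) = -6.09 kJ/mol
ΔG < 0, so the forward reaction is spontaneous (proceeds forward).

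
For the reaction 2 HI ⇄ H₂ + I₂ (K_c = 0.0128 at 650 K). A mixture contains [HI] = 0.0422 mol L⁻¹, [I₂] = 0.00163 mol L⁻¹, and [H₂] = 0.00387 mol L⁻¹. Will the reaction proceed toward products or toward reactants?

Q_c = [H₂]·[I₂] / [HI]² = (0.00387)·(0.00163) / (0.0422)² = 0.00354
Q_c = 0.00354 < K_c = 0.0128, so the forward reaction proceeds.

toward products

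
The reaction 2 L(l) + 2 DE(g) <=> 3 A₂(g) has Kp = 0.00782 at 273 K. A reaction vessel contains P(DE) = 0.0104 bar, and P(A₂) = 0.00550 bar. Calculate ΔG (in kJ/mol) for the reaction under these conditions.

ΔG = -3.69 kJ/mol

(L is a pure liquid — omitted from Qp.)
Qp = P(A₂)³ / P(DE)² = (0.00550)³ / (0.0104)² = 0.00154
ΔG = RT ln(Qp/Kp) = (8.314 J mol⁻¹ K⁻¹)(273 K) × ln(0.00154/0.00782)
   = (2.270 kJ/mol)(-1.625) = -3.69 kJ/mol
ΔG < 0, so the forward reaction is spontaneous (proceeds forward).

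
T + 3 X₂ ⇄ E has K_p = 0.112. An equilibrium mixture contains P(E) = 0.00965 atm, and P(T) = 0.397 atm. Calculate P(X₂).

P(X₂) = 0.601 atm

At equilibrium, K_p = P(E) / (P(T)·P(X₂)³) = 0.112.
(0.00965) / ((0.397)·(P(X₂))³) = 0.112
P(X₂)³ = 0.217 ⇒ P(X₂) = 0.601 atm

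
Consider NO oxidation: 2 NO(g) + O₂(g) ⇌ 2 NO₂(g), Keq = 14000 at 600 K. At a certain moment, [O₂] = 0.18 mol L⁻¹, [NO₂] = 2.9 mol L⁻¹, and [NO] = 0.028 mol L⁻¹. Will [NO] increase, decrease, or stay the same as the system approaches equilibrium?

Q = [NO₂]² / ([NO]²·[O₂]) = (2.9)² / ((0.028)²·(0.18)) = 60000
Q = 60000 > Keq = 14000: net reverse reaction.
NO is a reactant, so it increases.

increase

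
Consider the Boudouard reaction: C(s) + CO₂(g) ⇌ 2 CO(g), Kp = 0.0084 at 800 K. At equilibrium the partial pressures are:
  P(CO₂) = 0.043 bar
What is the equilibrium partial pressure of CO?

P(CO) = 0.019 bar

(C is a pure solid — omitted from Kp.)
At equilibrium, Kp = P(CO)² / P(CO₂) = 0.0084.
(P(CO))² / (0.043) = 0.0084
P(CO)² = 3.61e-4 ⇒ P(CO) = 0.019 bar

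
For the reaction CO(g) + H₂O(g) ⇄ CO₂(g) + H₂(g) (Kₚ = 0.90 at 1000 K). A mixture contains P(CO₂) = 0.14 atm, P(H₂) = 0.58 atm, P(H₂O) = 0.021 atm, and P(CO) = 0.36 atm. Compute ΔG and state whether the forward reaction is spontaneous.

ΔG = 20.6 kJ/mol; the forward reaction is non-spontaneous

Qₚ = P(CO₂)·P(H₂) / (P(CO)·P(H₂O)) = (0.14)·(0.58) / ((0.36)·(0.021)) = 10.7
ΔG = RT ln(Qₚ/Kₚ) = (8.314 J mol⁻¹ K⁻¹)(1000 K) × ln(10.7/0.90)
   = (8.314 kJ/mol)(2.476) = 20.6 kJ/mol
ΔG > 0, so the forward reaction is non-spontaneous (proceeds in reverse).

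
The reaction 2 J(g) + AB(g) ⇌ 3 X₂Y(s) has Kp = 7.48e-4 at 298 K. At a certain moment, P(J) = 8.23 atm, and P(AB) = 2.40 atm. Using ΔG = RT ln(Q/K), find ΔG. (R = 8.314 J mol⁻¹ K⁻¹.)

(X₂Y is a pure solid — omitted from Qp.)
Qp = 1 / (P(J)²·P(AB)) = 1 / ((8.23)²·(2.40)) = 0.00615
ΔG = RT ln(Qp/Kp) = (8.314 J mol⁻¹ K⁻¹)(298 K) × ln(0.00615/7.48e-4)
   = (2.478 kJ/mol)(2.107) = 5.22 kJ/mol
ΔG > 0, so the forward reaction is non-spontaneous (proceeds in reverse).

ΔG = 5.22 kJ/mol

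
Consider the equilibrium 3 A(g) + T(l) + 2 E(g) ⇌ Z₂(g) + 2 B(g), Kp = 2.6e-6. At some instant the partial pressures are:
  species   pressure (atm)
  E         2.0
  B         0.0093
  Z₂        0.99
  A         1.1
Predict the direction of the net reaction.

in the reverse direction

(T is a pure liquid — omitted from Qp.)
Qp = P(Z₂)·P(B)² / (P(A)³·P(E)²) = (0.99)·(0.0093)² / ((1.1)³·(2.0)²) = 1.6e-5
Qp = 1.6e-5 > Kp = 2.6e-6, so the reverse reaction proceeds.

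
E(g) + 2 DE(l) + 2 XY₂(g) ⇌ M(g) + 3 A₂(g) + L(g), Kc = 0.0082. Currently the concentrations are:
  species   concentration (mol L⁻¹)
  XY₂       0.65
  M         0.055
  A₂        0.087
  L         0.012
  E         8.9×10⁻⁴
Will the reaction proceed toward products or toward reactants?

(DE is a pure liquid — omitted from Qc.)
Qc = [M]·[A₂]³·[L] / ([E]·[XY₂]²) = (0.055)·(0.087)³·(0.012) / ((8.9×10⁻⁴)·(0.65)²) = 0.0012
Qc = 0.0012 < Kc = 0.0082, so the forward reaction proceeds.

in the forward direction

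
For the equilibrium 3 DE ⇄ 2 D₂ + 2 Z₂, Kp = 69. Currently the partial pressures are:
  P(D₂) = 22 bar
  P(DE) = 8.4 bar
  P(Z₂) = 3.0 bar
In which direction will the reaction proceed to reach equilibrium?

toward products

Qp = P(D₂)²·P(Z₂)² / P(DE)³ = (22)²·(3.0)² / (8.4)³ = 7.3
Qp = 7.3 < Kp = 69, so the forward reaction proceeds.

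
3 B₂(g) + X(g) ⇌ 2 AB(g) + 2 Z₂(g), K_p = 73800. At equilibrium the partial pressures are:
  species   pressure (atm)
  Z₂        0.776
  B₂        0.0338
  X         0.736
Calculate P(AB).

At equilibrium, K_p = P(AB)²·P(Z₂)² / (P(B₂)³·P(X)) = 73800.
(P(AB))²·(0.776)² / ((0.0338)³·(0.736)) = 73800
P(AB)² = 3.48 ⇒ P(AB) = 1.87 atm

P(AB) = 1.87 atm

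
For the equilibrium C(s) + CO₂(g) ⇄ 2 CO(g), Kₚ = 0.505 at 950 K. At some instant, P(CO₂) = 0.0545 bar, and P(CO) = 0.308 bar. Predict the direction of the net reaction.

(C is a pure solid — omitted from Qₚ.)
Qₚ = P(CO)² / P(CO₂) = (0.308)² / (0.0545) = 1.74
Qₚ = 1.74 > Kₚ = 0.505, so the reverse reaction proceeds.

toward reactants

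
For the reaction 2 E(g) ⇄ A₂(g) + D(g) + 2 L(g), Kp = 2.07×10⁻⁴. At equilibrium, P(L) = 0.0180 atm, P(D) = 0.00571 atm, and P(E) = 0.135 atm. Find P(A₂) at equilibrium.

At equilibrium, Kp = P(A₂)·P(D)·P(L)² / P(E)² = 2.07×10⁻⁴.
(P(A₂))·(0.00571)·(0.0180)² / (0.135)² = 2.07×10⁻⁴
P(A₂) = 2.04 atm

P(A₂) = 2.04 atm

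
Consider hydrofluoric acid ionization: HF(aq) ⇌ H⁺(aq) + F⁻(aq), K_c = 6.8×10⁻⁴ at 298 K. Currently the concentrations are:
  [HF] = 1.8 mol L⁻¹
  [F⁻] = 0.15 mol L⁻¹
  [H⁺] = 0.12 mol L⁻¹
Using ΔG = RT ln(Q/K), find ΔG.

Q_c = [H⁺]·[F⁻] / [HF] = (0.12)·(0.15) / (1.8) = 0.0100
ΔG = RT ln(Q_c/K_c) = (8.314 J mol⁻¹ K⁻¹)(298 K) × ln(0.0100/6.8×10⁻⁴)
   = (2.478 kJ/mol)(2.688) = 6.66 kJ/mol
ΔG > 0, so the forward reaction is non-spontaneous (proceeds in reverse).

ΔG = 6.66 kJ/mol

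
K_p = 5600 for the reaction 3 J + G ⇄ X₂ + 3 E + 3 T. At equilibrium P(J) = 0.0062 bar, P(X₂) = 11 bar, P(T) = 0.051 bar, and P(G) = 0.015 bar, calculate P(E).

At equilibrium, K_p = P(X₂)·P(E)³·P(T)³ / (P(J)³·P(G)) = 5600.
(11)·(P(E))³·(0.051)³ / ((0.0062)³·(0.015)) = 5600
P(E)³ = 0.0137 ⇒ P(E) = 0.24 bar

P(E) = 0.24 bar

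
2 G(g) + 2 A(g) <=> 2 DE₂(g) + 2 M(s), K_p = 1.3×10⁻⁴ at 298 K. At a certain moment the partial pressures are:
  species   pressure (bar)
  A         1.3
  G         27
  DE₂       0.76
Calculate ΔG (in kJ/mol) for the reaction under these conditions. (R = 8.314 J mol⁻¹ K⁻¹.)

ΔG = 3.18 kJ/mol

(M is a pure solid — omitted from Q_p.)
Q_p = P(DE₂)² / (P(G)²·P(A)²) = (0.76)² / ((27)²·(1.3)²) = 4.69×10⁻⁴
ΔG = RT ln(Q_p/K_p) = (8.314 J mol⁻¹ K⁻¹)(298 K) × ln(4.69×10⁻⁴/1.3×10⁻⁴)
   = (2.478 kJ/mol)(1.283) = 3.18 kJ/mol
ΔG > 0, so the forward reaction is non-spontaneous (proceeds in reverse).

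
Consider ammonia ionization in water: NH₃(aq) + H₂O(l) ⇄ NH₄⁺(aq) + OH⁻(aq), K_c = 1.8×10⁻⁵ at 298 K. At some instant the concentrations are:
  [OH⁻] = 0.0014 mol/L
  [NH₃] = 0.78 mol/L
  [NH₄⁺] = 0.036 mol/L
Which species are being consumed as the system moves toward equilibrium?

NH₄⁺, OH⁻ (products)

(H₂O is a pure liquid — omitted from Q_c.)
Q_c = [NH₄⁺]·[OH⁻] / [NH₃] = (0.036)·(0.0014) / (0.78) = 6.5×10⁻⁵
Q_c = 6.5×10⁻⁵ > K_c = 1.8×10⁻⁵: net reverse reaction.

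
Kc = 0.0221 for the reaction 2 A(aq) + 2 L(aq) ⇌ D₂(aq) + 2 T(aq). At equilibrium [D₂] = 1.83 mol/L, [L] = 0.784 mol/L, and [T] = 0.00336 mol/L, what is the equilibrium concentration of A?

At equilibrium, Kc = [D₂]·[T]² / ([A]²·[L]²) = 0.0221.
(1.83)·(0.00336)² / (([A])²·(0.784)²) = 0.0221
[A]² = 0.00152 ⇒ [A] = 0.0390 mol/L

[A] = 0.0390 mol/L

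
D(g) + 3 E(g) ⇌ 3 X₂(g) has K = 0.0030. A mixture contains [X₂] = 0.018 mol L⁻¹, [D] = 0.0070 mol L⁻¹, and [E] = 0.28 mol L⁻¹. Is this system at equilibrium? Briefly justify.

Q = [X₂]³ / ([D]·[E]³) = (0.018)³ / ((0.0070)·(0.28)³) = 0.038
Q = 0.038 > K = 0.0030: net reverse reaction.

no; Q > K, reaction proceeds in reverse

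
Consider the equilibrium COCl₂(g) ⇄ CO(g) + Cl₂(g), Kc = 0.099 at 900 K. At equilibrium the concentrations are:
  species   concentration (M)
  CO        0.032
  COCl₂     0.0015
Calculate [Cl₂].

[Cl₂] = 0.0046 M

At equilibrium, Kc = [CO]·[Cl₂] / [COCl₂] = 0.099.
(0.032)·([Cl₂]) / (0.0015) = 0.099
[Cl₂] = 0.00464 = 0.0046 M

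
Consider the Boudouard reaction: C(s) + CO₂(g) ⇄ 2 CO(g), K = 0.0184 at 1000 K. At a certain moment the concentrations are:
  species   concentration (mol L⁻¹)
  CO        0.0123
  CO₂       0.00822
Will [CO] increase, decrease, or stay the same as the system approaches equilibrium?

stay the same

(C is a pure solid — omitted from Q.)
Q = [CO]² / [CO₂] = (0.0123)² / (0.00822) = 0.0184
Q = 0.0184 = K; the system is at equilibrium.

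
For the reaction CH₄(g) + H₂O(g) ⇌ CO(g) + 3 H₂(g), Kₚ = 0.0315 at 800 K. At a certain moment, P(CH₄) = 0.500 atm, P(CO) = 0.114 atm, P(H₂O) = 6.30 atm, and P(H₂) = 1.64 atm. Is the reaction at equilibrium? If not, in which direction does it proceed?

Qₚ = P(CO)·P(H₂)³ / (P(CH₄)·P(H₂O)) = (0.114)·(1.64)³ / ((0.500)·(6.30)) = 0.160
Qₚ = 0.160 > Kₚ = 0.0315, so the reverse reaction proceeds.

toward reactants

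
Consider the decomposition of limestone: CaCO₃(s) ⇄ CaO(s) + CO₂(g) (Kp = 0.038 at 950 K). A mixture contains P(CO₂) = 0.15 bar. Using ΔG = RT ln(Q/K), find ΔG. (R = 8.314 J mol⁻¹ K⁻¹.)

(CaCO₃, CaO are pure solids — omitted from Qp.)
Qp = P(CO₂) = 0.150
ΔG = RT ln(Qp/Kp) = (8.314 J mol⁻¹ K⁻¹)(950 K) × ln(0.150/0.038)
   = (7.898 kJ/mol)(1.373) = 10.8 kJ/mol
ΔG > 0, so the forward reaction is non-spontaneous (proceeds in reverse).

ΔG = 10.8 kJ/mol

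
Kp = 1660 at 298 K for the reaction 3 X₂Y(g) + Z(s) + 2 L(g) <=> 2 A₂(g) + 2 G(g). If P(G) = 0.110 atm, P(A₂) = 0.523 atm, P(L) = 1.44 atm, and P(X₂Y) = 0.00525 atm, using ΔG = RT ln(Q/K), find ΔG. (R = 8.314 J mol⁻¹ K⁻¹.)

ΔG = 4.69 kJ/mol

(Z is a pure solid — omitted from Qp.)
Qp = P(A₂)²·P(G)² / (P(X₂Y)³·P(L)²) = (0.523)²·(0.110)² / ((0.00525)³·(1.44)²) = 11000
ΔG = RT ln(Qp/Kp) = (8.314 J mol⁻¹ K⁻¹)(298 K) × ln(11000/1660)
   = (2.478 kJ/mol)(1.891) = 4.69 kJ/mol
ΔG > 0, so the forward reaction is non-spontaneous (proceeds in reverse).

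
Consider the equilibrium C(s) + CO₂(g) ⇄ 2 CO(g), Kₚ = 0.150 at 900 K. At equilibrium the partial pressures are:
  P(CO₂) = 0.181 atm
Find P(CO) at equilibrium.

P(CO) = 0.165 atm

(C is a pure solid — omitted from Kₚ.)
At equilibrium, Kₚ = P(CO)² / P(CO₂) = 0.150.
(P(CO))² / (0.181) = 0.150
P(CO)² = 0.0272 ⇒ P(CO) = 0.165 atm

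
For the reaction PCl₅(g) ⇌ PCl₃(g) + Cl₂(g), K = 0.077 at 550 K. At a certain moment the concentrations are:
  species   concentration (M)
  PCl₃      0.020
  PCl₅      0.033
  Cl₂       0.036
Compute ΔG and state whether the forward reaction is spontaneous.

ΔG = -5.77 kJ/mol; the forward reaction is spontaneous

Q = [PCl₃]·[Cl₂] / [PCl₅] = (0.020)·(0.036) / (0.033) = 0.0218
ΔG = RT ln(Q/K) = (8.314 J mol⁻¹ K⁻¹)(550 K) × ln(0.0218/0.077)
   = (4.573 kJ/mol)(-1.262) = -5.77 kJ/mol
ΔG < 0, so the forward reaction is spontaneous (proceeds forward).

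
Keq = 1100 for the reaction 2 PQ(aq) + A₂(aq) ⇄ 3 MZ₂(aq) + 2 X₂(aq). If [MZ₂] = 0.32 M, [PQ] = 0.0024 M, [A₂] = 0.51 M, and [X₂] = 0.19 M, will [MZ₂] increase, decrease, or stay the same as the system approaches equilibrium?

Q = [MZ₂]³·[X₂]² / ([PQ]²·[A₂]) = (0.32)³·(0.19)² / ((0.0024)²·(0.51)) = 400
Q = 400 < Keq = 1100: net forward reaction.
MZ₂ is a product, so it increases.

increase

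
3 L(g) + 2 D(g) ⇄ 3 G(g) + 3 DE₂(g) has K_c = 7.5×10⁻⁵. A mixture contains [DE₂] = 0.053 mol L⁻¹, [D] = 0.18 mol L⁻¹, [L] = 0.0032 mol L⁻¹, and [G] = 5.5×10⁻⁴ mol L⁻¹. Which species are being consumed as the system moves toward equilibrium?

Q_c = [G]³·[DE₂]³ / ([L]³·[D]²) = (5.5×10⁻⁴)³·(0.053)³ / ((0.0032)³·(0.18)²) = 2.3×10⁻⁵
Q_c = 2.3×10⁻⁵ < K_c = 7.5×10⁻⁵: net forward reaction.

L, D (reactants)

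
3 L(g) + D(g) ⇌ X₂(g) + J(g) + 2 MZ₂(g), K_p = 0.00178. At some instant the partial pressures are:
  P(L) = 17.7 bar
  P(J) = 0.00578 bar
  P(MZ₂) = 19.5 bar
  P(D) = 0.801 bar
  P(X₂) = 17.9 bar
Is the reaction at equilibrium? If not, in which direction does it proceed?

Q_p = P(X₂)·P(J)·P(MZ₂)² / (P(L)³·P(D)) = (17.9)·(0.00578)·(19.5)² / ((17.7)³·(0.801)) = 0.00886
Q_p = 0.00886 > K_p = 0.00178, so the reverse reaction proceeds.

toward reactants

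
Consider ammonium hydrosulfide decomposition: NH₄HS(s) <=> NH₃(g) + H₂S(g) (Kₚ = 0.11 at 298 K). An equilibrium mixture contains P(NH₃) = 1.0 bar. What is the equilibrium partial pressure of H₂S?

(NH₄HS is a pure solid — omitted from Kₚ.)
At equilibrium, Kₚ = P(NH₃)·P(H₂S) = 0.11.
(1.0)·(P(H₂S)) = 0.11
P(H₂S) = 0.110 = 0.11 bar

P(H₂S) = 0.11 bar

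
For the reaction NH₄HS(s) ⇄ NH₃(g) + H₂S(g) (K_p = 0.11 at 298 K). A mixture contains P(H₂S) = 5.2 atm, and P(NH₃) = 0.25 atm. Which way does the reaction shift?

(NH₄HS is a pure solid — omitted from Q_p.)
Q_p = P(NH₃)·P(H₂S) = (0.25)·(5.2) = 1.3
Q_p = 1.3 > K_p = 0.11, so the reverse reaction proceeds.

to the left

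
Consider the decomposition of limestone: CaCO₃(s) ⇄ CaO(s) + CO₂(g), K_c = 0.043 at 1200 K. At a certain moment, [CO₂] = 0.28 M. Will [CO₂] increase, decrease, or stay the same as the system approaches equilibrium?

(CaCO₃, CaO are pure solids — omitted from Q_c.)
Q_c = [CO₂] = 0.28
Q_c = 0.28 > K_c = 0.043: net reverse reaction.
CO₂ is a product, so it decreases.

decrease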